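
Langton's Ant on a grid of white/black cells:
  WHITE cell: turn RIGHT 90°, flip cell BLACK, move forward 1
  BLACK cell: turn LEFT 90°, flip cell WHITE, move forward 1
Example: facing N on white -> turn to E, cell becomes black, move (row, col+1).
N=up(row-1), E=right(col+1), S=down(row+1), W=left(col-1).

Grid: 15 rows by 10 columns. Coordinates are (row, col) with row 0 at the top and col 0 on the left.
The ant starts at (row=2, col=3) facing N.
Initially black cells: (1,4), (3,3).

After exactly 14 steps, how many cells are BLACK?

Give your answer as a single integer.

Answer: 10

Derivation:
Step 1: on WHITE (2,3): turn R to E, flip to black, move to (2,4). |black|=3
Step 2: on WHITE (2,4): turn R to S, flip to black, move to (3,4). |black|=4
Step 3: on WHITE (3,4): turn R to W, flip to black, move to (3,3). |black|=5
Step 4: on BLACK (3,3): turn L to S, flip to white, move to (4,3). |black|=4
Step 5: on WHITE (4,3): turn R to W, flip to black, move to (4,2). |black|=5
Step 6: on WHITE (4,2): turn R to N, flip to black, move to (3,2). |black|=6
Step 7: on WHITE (3,2): turn R to E, flip to black, move to (3,3). |black|=7
Step 8: on WHITE (3,3): turn R to S, flip to black, move to (4,3). |black|=8
Step 9: on BLACK (4,3): turn L to E, flip to white, move to (4,4). |black|=7
Step 10: on WHITE (4,4): turn R to S, flip to black, move to (5,4). |black|=8
Step 11: on WHITE (5,4): turn R to W, flip to black, move to (5,3). |black|=9
Step 12: on WHITE (5,3): turn R to N, flip to black, move to (4,3). |black|=10
Step 13: on WHITE (4,3): turn R to E, flip to black, move to (4,4). |black|=11
Step 14: on BLACK (4,4): turn L to N, flip to white, move to (3,4). |black|=10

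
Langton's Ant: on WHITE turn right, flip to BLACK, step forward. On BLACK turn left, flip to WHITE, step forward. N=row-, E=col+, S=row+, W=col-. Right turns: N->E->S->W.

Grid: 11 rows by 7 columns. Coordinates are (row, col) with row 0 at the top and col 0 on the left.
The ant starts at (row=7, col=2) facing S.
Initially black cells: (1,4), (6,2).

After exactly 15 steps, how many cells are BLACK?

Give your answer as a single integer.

Step 1: on WHITE (7,2): turn R to W, flip to black, move to (7,1). |black|=3
Step 2: on WHITE (7,1): turn R to N, flip to black, move to (6,1). |black|=4
Step 3: on WHITE (6,1): turn R to E, flip to black, move to (6,2). |black|=5
Step 4: on BLACK (6,2): turn L to N, flip to white, move to (5,2). |black|=4
Step 5: on WHITE (5,2): turn R to E, flip to black, move to (5,3). |black|=5
Step 6: on WHITE (5,3): turn R to S, flip to black, move to (6,3). |black|=6
Step 7: on WHITE (6,3): turn R to W, flip to black, move to (6,2). |black|=7
Step 8: on WHITE (6,2): turn R to N, flip to black, move to (5,2). |black|=8
Step 9: on BLACK (5,2): turn L to W, flip to white, move to (5,1). |black|=7
Step 10: on WHITE (5,1): turn R to N, flip to black, move to (4,1). |black|=8
Step 11: on WHITE (4,1): turn R to E, flip to black, move to (4,2). |black|=9
Step 12: on WHITE (4,2): turn R to S, flip to black, move to (5,2). |black|=10
Step 13: on WHITE (5,2): turn R to W, flip to black, move to (5,1). |black|=11
Step 14: on BLACK (5,1): turn L to S, flip to white, move to (6,1). |black|=10
Step 15: on BLACK (6,1): turn L to E, flip to white, move to (6,2). |black|=9

Answer: 9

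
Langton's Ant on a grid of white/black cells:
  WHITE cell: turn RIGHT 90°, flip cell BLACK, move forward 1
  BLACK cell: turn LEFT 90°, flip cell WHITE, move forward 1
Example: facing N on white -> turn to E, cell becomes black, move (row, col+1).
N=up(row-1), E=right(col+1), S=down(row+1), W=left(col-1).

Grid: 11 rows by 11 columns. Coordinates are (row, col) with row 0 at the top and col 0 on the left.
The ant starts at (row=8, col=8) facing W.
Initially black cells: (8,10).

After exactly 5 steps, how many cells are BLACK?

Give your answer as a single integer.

Answer: 4

Derivation:
Step 1: on WHITE (8,8): turn R to N, flip to black, move to (7,8). |black|=2
Step 2: on WHITE (7,8): turn R to E, flip to black, move to (7,9). |black|=3
Step 3: on WHITE (7,9): turn R to S, flip to black, move to (8,9). |black|=4
Step 4: on WHITE (8,9): turn R to W, flip to black, move to (8,8). |black|=5
Step 5: on BLACK (8,8): turn L to S, flip to white, move to (9,8). |black|=4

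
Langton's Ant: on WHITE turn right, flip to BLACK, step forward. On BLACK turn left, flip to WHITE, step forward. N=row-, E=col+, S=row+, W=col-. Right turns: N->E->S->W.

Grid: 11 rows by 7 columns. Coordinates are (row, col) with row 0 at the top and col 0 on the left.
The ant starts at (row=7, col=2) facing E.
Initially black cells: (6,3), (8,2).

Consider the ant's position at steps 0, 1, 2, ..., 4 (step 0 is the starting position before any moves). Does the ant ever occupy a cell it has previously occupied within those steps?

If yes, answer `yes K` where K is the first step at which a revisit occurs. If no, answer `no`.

Answer: no

Derivation:
Step 1: on WHITE (7,2): turn R to S, flip to black, move to (8,2). |black|=3 — new cell
Step 2: on BLACK (8,2): turn L to E, flip to white, move to (8,3). |black|=2 — new cell
Step 3: on WHITE (8,3): turn R to S, flip to black, move to (9,3). |black|=3 — new cell
Step 4: on WHITE (9,3): turn R to W, flip to black, move to (9,2). |black|=4 — new cell
No revisit within 4 steps.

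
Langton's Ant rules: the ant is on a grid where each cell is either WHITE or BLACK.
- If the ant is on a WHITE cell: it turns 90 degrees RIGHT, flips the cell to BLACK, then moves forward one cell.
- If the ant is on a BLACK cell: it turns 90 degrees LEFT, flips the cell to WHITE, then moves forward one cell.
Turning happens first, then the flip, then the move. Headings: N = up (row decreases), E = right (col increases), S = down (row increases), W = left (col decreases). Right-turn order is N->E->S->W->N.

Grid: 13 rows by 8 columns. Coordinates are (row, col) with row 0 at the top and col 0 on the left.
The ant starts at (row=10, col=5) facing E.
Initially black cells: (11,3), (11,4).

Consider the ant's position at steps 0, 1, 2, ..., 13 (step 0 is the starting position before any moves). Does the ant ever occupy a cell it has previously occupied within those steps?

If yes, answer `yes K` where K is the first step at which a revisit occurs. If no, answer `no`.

Step 1: on WHITE (10,5): turn R to S, flip to black, move to (11,5). |black|=3 — new cell
Step 2: on WHITE (11,5): turn R to W, flip to black, move to (11,4). |black|=4 — new cell
Step 3: on BLACK (11,4): turn L to S, flip to white, move to (12,4). |black|=3 — new cell
Step 4: on WHITE (12,4): turn R to W, flip to black, move to (12,3). |black|=4 — new cell
Step 5: on WHITE (12,3): turn R to N, flip to black, move to (11,3). |black|=5 — new cell
Step 6: on BLACK (11,3): turn L to W, flip to white, move to (11,2). |black|=4 — new cell
Step 7: on WHITE (11,2): turn R to N, flip to black, move to (10,2). |black|=5 — new cell
Step 8: on WHITE (10,2): turn R to E, flip to black, move to (10,3). |black|=6 — new cell
Step 9: on WHITE (10,3): turn R to S, flip to black, move to (11,3). |black|=7 — REVISIT

Answer: yes 9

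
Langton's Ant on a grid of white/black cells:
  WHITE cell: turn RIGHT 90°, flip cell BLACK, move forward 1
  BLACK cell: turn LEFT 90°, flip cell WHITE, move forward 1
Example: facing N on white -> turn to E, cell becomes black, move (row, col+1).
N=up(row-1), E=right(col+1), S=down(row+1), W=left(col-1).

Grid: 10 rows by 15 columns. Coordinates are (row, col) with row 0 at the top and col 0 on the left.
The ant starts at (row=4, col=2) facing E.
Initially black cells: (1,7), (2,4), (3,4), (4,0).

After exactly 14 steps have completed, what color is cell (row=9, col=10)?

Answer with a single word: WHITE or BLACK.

Step 1: on WHITE (4,2): turn R to S, flip to black, move to (5,2). |black|=5
Step 2: on WHITE (5,2): turn R to W, flip to black, move to (5,1). |black|=6
Step 3: on WHITE (5,1): turn R to N, flip to black, move to (4,1). |black|=7
Step 4: on WHITE (4,1): turn R to E, flip to black, move to (4,2). |black|=8
Step 5: on BLACK (4,2): turn L to N, flip to white, move to (3,2). |black|=7
Step 6: on WHITE (3,2): turn R to E, flip to black, move to (3,3). |black|=8
Step 7: on WHITE (3,3): turn R to S, flip to black, move to (4,3). |black|=9
Step 8: on WHITE (4,3): turn R to W, flip to black, move to (4,2). |black|=10
Step 9: on WHITE (4,2): turn R to N, flip to black, move to (3,2). |black|=11
Step 10: on BLACK (3,2): turn L to W, flip to white, move to (3,1). |black|=10
Step 11: on WHITE (3,1): turn R to N, flip to black, move to (2,1). |black|=11
Step 12: on WHITE (2,1): turn R to E, flip to black, move to (2,2). |black|=12
Step 13: on WHITE (2,2): turn R to S, flip to black, move to (3,2). |black|=13
Step 14: on WHITE (3,2): turn R to W, flip to black, move to (3,1). |black|=14

Answer: WHITE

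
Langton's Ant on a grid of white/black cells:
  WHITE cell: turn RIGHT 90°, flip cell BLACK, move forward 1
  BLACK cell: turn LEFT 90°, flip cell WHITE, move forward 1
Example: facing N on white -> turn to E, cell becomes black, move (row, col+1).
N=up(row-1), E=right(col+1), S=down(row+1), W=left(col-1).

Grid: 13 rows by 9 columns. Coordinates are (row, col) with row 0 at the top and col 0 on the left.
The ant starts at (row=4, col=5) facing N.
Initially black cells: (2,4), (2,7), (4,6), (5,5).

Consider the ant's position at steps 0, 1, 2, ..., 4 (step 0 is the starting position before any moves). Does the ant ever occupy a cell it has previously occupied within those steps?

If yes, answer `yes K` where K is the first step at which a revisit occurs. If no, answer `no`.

Step 1: on WHITE (4,5): turn R to E, flip to black, move to (4,6). |black|=5 — new cell
Step 2: on BLACK (4,6): turn L to N, flip to white, move to (3,6). |black|=4 — new cell
Step 3: on WHITE (3,6): turn R to E, flip to black, move to (3,7). |black|=5 — new cell
Step 4: on WHITE (3,7): turn R to S, flip to black, move to (4,7). |black|=6 — new cell
No revisit within 4 steps.

Answer: no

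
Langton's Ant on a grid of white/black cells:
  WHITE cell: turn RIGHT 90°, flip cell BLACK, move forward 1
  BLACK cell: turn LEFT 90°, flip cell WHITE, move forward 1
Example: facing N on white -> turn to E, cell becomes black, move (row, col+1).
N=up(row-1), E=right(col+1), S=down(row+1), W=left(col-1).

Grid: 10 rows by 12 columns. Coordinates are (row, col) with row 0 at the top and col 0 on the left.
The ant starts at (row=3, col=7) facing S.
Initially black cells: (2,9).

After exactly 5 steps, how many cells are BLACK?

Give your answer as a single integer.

Step 1: on WHITE (3,7): turn R to W, flip to black, move to (3,6). |black|=2
Step 2: on WHITE (3,6): turn R to N, flip to black, move to (2,6). |black|=3
Step 3: on WHITE (2,6): turn R to E, flip to black, move to (2,7). |black|=4
Step 4: on WHITE (2,7): turn R to S, flip to black, move to (3,7). |black|=5
Step 5: on BLACK (3,7): turn L to E, flip to white, move to (3,8). |black|=4

Answer: 4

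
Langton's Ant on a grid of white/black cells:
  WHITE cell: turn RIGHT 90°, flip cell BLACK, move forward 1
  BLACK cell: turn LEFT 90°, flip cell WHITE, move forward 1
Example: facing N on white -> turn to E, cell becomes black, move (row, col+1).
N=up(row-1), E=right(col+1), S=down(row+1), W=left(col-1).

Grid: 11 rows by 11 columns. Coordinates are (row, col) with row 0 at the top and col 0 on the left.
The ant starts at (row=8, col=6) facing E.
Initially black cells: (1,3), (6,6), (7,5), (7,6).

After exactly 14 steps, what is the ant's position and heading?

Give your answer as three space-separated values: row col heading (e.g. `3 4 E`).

Step 1: on WHITE (8,6): turn R to S, flip to black, move to (9,6). |black|=5
Step 2: on WHITE (9,6): turn R to W, flip to black, move to (9,5). |black|=6
Step 3: on WHITE (9,5): turn R to N, flip to black, move to (8,5). |black|=7
Step 4: on WHITE (8,5): turn R to E, flip to black, move to (8,6). |black|=8
Step 5: on BLACK (8,6): turn L to N, flip to white, move to (7,6). |black|=7
Step 6: on BLACK (7,6): turn L to W, flip to white, move to (7,5). |black|=6
Step 7: on BLACK (7,5): turn L to S, flip to white, move to (8,5). |black|=5
Step 8: on BLACK (8,5): turn L to E, flip to white, move to (8,6). |black|=4
Step 9: on WHITE (8,6): turn R to S, flip to black, move to (9,6). |black|=5
Step 10: on BLACK (9,6): turn L to E, flip to white, move to (9,7). |black|=4
Step 11: on WHITE (9,7): turn R to S, flip to black, move to (10,7). |black|=5
Step 12: on WHITE (10,7): turn R to W, flip to black, move to (10,6). |black|=6
Step 13: on WHITE (10,6): turn R to N, flip to black, move to (9,6). |black|=7
Step 14: on WHITE (9,6): turn R to E, flip to black, move to (9,7). |black|=8

Answer: 9 7 E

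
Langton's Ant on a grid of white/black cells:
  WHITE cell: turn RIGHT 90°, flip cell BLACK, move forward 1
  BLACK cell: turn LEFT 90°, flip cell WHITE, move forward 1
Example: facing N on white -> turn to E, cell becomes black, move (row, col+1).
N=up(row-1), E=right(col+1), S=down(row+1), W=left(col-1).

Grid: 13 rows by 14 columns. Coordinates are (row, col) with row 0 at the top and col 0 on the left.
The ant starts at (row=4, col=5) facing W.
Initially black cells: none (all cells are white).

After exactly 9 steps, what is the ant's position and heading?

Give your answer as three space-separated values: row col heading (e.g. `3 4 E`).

Answer: 5 5 S

Derivation:
Step 1: on WHITE (4,5): turn R to N, flip to black, move to (3,5). |black|=1
Step 2: on WHITE (3,5): turn R to E, flip to black, move to (3,6). |black|=2
Step 3: on WHITE (3,6): turn R to S, flip to black, move to (4,6). |black|=3
Step 4: on WHITE (4,6): turn R to W, flip to black, move to (4,5). |black|=4
Step 5: on BLACK (4,5): turn L to S, flip to white, move to (5,5). |black|=3
Step 6: on WHITE (5,5): turn R to W, flip to black, move to (5,4). |black|=4
Step 7: on WHITE (5,4): turn R to N, flip to black, move to (4,4). |black|=5
Step 8: on WHITE (4,4): turn R to E, flip to black, move to (4,5). |black|=6
Step 9: on WHITE (4,5): turn R to S, flip to black, move to (5,5). |black|=7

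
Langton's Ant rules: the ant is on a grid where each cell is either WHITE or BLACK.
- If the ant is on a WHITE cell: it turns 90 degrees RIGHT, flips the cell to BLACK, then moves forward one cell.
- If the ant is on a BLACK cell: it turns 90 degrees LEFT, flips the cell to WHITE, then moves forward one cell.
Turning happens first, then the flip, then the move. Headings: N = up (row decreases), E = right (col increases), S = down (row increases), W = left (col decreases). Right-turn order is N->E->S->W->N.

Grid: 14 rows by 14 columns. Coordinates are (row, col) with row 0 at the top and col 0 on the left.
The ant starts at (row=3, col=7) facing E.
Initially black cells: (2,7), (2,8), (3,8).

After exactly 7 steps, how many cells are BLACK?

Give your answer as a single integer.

Answer: 6

Derivation:
Step 1: on WHITE (3,7): turn R to S, flip to black, move to (4,7). |black|=4
Step 2: on WHITE (4,7): turn R to W, flip to black, move to (4,6). |black|=5
Step 3: on WHITE (4,6): turn R to N, flip to black, move to (3,6). |black|=6
Step 4: on WHITE (3,6): turn R to E, flip to black, move to (3,7). |black|=7
Step 5: on BLACK (3,7): turn L to N, flip to white, move to (2,7). |black|=6
Step 6: on BLACK (2,7): turn L to W, flip to white, move to (2,6). |black|=5
Step 7: on WHITE (2,6): turn R to N, flip to black, move to (1,6). |black|=6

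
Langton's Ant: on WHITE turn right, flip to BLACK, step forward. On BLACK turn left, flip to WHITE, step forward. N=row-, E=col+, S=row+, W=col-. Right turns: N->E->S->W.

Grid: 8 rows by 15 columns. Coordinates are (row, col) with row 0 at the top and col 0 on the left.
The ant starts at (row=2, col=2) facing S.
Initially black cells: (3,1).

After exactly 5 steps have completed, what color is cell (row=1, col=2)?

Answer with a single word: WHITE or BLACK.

Answer: BLACK

Derivation:
Step 1: on WHITE (2,2): turn R to W, flip to black, move to (2,1). |black|=2
Step 2: on WHITE (2,1): turn R to N, flip to black, move to (1,1). |black|=3
Step 3: on WHITE (1,1): turn R to E, flip to black, move to (1,2). |black|=4
Step 4: on WHITE (1,2): turn R to S, flip to black, move to (2,2). |black|=5
Step 5: on BLACK (2,2): turn L to E, flip to white, move to (2,3). |black|=4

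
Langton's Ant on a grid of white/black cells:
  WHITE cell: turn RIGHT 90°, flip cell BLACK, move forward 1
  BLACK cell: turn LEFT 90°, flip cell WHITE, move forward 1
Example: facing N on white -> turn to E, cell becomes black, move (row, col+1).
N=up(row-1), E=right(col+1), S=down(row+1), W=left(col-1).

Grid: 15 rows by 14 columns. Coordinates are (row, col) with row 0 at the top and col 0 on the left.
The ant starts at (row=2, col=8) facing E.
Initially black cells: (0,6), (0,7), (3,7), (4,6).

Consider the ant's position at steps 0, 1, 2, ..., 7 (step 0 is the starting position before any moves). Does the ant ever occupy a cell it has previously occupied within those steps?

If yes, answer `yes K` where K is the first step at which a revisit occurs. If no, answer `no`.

Step 1: on WHITE (2,8): turn R to S, flip to black, move to (3,8). |black|=5 — new cell
Step 2: on WHITE (3,8): turn R to W, flip to black, move to (3,7). |black|=6 — new cell
Step 3: on BLACK (3,7): turn L to S, flip to white, move to (4,7). |black|=5 — new cell
Step 4: on WHITE (4,7): turn R to W, flip to black, move to (4,6). |black|=6 — new cell
Step 5: on BLACK (4,6): turn L to S, flip to white, move to (5,6). |black|=5 — new cell
Step 6: on WHITE (5,6): turn R to W, flip to black, move to (5,5). |black|=6 — new cell
Step 7: on WHITE (5,5): turn R to N, flip to black, move to (4,5). |black|=7 — new cell
No revisit within 7 steps.

Answer: no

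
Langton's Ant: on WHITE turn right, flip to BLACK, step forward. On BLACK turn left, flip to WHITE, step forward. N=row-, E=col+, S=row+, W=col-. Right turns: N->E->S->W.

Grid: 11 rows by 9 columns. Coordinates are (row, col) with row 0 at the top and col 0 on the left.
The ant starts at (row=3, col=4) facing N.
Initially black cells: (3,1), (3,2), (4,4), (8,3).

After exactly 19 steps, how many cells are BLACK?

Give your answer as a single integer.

Answer: 9

Derivation:
Step 1: on WHITE (3,4): turn R to E, flip to black, move to (3,5). |black|=5
Step 2: on WHITE (3,5): turn R to S, flip to black, move to (4,5). |black|=6
Step 3: on WHITE (4,5): turn R to W, flip to black, move to (4,4). |black|=7
Step 4: on BLACK (4,4): turn L to S, flip to white, move to (5,4). |black|=6
Step 5: on WHITE (5,4): turn R to W, flip to black, move to (5,3). |black|=7
Step 6: on WHITE (5,3): turn R to N, flip to black, move to (4,3). |black|=8
Step 7: on WHITE (4,3): turn R to E, flip to black, move to (4,4). |black|=9
Step 8: on WHITE (4,4): turn R to S, flip to black, move to (5,4). |black|=10
Step 9: on BLACK (5,4): turn L to E, flip to white, move to (5,5). |black|=9
Step 10: on WHITE (5,5): turn R to S, flip to black, move to (6,5). |black|=10
Step 11: on WHITE (6,5): turn R to W, flip to black, move to (6,4). |black|=11
Step 12: on WHITE (6,4): turn R to N, flip to black, move to (5,4). |black|=12
Step 13: on WHITE (5,4): turn R to E, flip to black, move to (5,5). |black|=13
Step 14: on BLACK (5,5): turn L to N, flip to white, move to (4,5). |black|=12
Step 15: on BLACK (4,5): turn L to W, flip to white, move to (4,4). |black|=11
Step 16: on BLACK (4,4): turn L to S, flip to white, move to (5,4). |black|=10
Step 17: on BLACK (5,4): turn L to E, flip to white, move to (5,5). |black|=9
Step 18: on WHITE (5,5): turn R to S, flip to black, move to (6,5). |black|=10
Step 19: on BLACK (6,5): turn L to E, flip to white, move to (6,6). |black|=9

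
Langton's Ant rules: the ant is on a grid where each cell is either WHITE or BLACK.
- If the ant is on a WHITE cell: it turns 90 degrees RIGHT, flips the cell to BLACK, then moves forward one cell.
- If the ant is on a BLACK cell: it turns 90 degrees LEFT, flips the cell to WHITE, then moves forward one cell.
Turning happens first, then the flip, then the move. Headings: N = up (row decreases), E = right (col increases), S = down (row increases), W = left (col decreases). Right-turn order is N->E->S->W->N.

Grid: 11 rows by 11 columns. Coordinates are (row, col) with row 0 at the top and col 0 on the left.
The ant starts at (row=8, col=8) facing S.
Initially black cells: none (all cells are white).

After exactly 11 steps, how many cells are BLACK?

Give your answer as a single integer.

Step 1: on WHITE (8,8): turn R to W, flip to black, move to (8,7). |black|=1
Step 2: on WHITE (8,7): turn R to N, flip to black, move to (7,7). |black|=2
Step 3: on WHITE (7,7): turn R to E, flip to black, move to (7,8). |black|=3
Step 4: on WHITE (7,8): turn R to S, flip to black, move to (8,8). |black|=4
Step 5: on BLACK (8,8): turn L to E, flip to white, move to (8,9). |black|=3
Step 6: on WHITE (8,9): turn R to S, flip to black, move to (9,9). |black|=4
Step 7: on WHITE (9,9): turn R to W, flip to black, move to (9,8). |black|=5
Step 8: on WHITE (9,8): turn R to N, flip to black, move to (8,8). |black|=6
Step 9: on WHITE (8,8): turn R to E, flip to black, move to (8,9). |black|=7
Step 10: on BLACK (8,9): turn L to N, flip to white, move to (7,9). |black|=6
Step 11: on WHITE (7,9): turn R to E, flip to black, move to (7,10). |black|=7

Answer: 7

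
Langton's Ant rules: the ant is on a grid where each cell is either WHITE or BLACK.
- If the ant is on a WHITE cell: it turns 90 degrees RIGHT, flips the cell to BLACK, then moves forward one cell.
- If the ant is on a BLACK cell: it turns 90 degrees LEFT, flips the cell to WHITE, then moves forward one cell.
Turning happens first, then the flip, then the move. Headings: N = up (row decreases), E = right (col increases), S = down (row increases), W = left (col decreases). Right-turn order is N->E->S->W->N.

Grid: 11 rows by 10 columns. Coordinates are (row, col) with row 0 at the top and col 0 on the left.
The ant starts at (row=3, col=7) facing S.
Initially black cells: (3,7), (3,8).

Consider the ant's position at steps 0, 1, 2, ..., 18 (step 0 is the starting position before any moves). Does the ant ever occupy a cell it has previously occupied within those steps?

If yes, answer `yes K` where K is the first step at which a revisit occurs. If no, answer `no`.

Answer: yes 5

Derivation:
Step 1: on BLACK (3,7): turn L to E, flip to white, move to (3,8). |black|=1 — new cell
Step 2: on BLACK (3,8): turn L to N, flip to white, move to (2,8). |black|=0 — new cell
Step 3: on WHITE (2,8): turn R to E, flip to black, move to (2,9). |black|=1 — new cell
Step 4: on WHITE (2,9): turn R to S, flip to black, move to (3,9). |black|=2 — new cell
Step 5: on WHITE (3,9): turn R to W, flip to black, move to (3,8). |black|=3 — REVISIT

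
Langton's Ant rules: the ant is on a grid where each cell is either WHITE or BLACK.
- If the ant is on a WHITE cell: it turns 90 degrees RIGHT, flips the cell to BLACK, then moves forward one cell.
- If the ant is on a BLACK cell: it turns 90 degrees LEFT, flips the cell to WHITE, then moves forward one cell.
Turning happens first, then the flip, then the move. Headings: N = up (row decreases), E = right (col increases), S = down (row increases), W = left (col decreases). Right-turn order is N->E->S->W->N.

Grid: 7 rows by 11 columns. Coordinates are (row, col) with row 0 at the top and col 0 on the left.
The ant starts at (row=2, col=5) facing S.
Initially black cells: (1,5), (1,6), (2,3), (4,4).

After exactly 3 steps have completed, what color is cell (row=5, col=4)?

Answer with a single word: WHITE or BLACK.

Answer: WHITE

Derivation:
Step 1: on WHITE (2,5): turn R to W, flip to black, move to (2,4). |black|=5
Step 2: on WHITE (2,4): turn R to N, flip to black, move to (1,4). |black|=6
Step 3: on WHITE (1,4): turn R to E, flip to black, move to (1,5). |black|=7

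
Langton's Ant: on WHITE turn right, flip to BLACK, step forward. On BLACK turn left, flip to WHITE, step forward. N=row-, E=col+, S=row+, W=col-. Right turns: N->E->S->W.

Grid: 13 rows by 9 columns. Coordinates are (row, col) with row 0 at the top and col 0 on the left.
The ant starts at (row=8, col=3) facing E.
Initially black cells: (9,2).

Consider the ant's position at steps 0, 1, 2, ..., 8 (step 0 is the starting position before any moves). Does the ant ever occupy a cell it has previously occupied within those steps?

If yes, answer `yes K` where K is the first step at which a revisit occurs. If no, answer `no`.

Answer: yes 6

Derivation:
Step 1: on WHITE (8,3): turn R to S, flip to black, move to (9,3). |black|=2 — new cell
Step 2: on WHITE (9,3): turn R to W, flip to black, move to (9,2). |black|=3 — new cell
Step 3: on BLACK (9,2): turn L to S, flip to white, move to (10,2). |black|=2 — new cell
Step 4: on WHITE (10,2): turn R to W, flip to black, move to (10,1). |black|=3 — new cell
Step 5: on WHITE (10,1): turn R to N, flip to black, move to (9,1). |black|=4 — new cell
Step 6: on WHITE (9,1): turn R to E, flip to black, move to (9,2). |black|=5 — REVISIT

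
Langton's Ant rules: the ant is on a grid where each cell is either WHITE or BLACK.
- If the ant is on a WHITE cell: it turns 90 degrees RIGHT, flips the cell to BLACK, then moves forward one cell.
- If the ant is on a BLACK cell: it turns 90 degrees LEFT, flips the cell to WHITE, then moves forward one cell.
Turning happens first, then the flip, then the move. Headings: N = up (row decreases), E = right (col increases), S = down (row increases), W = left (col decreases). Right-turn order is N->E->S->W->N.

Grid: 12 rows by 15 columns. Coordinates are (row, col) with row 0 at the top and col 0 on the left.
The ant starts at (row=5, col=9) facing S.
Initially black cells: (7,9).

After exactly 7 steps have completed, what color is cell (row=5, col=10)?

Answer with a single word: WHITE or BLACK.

Answer: BLACK

Derivation:
Step 1: on WHITE (5,9): turn R to W, flip to black, move to (5,8). |black|=2
Step 2: on WHITE (5,8): turn R to N, flip to black, move to (4,8). |black|=3
Step 3: on WHITE (4,8): turn R to E, flip to black, move to (4,9). |black|=4
Step 4: on WHITE (4,9): turn R to S, flip to black, move to (5,9). |black|=5
Step 5: on BLACK (5,9): turn L to E, flip to white, move to (5,10). |black|=4
Step 6: on WHITE (5,10): turn R to S, flip to black, move to (6,10). |black|=5
Step 7: on WHITE (6,10): turn R to W, flip to black, move to (6,9). |black|=6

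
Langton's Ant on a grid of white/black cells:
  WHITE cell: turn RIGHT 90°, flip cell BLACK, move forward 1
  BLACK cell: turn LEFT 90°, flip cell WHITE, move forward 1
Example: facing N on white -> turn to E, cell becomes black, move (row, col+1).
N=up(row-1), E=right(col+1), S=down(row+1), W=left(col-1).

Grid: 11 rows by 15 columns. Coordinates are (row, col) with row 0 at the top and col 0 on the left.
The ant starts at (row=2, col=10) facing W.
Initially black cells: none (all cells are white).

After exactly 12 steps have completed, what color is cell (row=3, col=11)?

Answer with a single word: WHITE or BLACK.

Step 1: on WHITE (2,10): turn R to N, flip to black, move to (1,10). |black|=1
Step 2: on WHITE (1,10): turn R to E, flip to black, move to (1,11). |black|=2
Step 3: on WHITE (1,11): turn R to S, flip to black, move to (2,11). |black|=3
Step 4: on WHITE (2,11): turn R to W, flip to black, move to (2,10). |black|=4
Step 5: on BLACK (2,10): turn L to S, flip to white, move to (3,10). |black|=3
Step 6: on WHITE (3,10): turn R to W, flip to black, move to (3,9). |black|=4
Step 7: on WHITE (3,9): turn R to N, flip to black, move to (2,9). |black|=5
Step 8: on WHITE (2,9): turn R to E, flip to black, move to (2,10). |black|=6
Step 9: on WHITE (2,10): turn R to S, flip to black, move to (3,10). |black|=7
Step 10: on BLACK (3,10): turn L to E, flip to white, move to (3,11). |black|=6
Step 11: on WHITE (3,11): turn R to S, flip to black, move to (4,11). |black|=7
Step 12: on WHITE (4,11): turn R to W, flip to black, move to (4,10). |black|=8

Answer: BLACK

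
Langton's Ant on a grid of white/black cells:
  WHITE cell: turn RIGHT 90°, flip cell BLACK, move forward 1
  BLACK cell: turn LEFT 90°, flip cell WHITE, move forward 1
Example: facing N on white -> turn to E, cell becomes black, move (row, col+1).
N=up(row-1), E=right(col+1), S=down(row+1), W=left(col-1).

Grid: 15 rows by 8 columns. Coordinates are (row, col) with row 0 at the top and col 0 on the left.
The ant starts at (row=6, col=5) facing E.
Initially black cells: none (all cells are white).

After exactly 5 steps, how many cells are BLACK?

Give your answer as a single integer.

Answer: 3

Derivation:
Step 1: on WHITE (6,5): turn R to S, flip to black, move to (7,5). |black|=1
Step 2: on WHITE (7,5): turn R to W, flip to black, move to (7,4). |black|=2
Step 3: on WHITE (7,4): turn R to N, flip to black, move to (6,4). |black|=3
Step 4: on WHITE (6,4): turn R to E, flip to black, move to (6,5). |black|=4
Step 5: on BLACK (6,5): turn L to N, flip to white, move to (5,5). |black|=3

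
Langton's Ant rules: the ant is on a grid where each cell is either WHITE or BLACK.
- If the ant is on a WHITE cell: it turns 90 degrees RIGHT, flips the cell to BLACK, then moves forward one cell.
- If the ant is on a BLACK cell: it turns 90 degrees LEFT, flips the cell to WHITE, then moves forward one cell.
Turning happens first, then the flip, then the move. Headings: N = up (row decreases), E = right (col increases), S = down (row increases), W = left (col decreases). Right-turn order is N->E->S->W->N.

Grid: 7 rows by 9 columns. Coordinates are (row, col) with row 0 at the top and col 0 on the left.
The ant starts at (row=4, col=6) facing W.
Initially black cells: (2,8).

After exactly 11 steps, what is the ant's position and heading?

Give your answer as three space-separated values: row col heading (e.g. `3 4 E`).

Answer: 6 7 S

Derivation:
Step 1: on WHITE (4,6): turn R to N, flip to black, move to (3,6). |black|=2
Step 2: on WHITE (3,6): turn R to E, flip to black, move to (3,7). |black|=3
Step 3: on WHITE (3,7): turn R to S, flip to black, move to (4,7). |black|=4
Step 4: on WHITE (4,7): turn R to W, flip to black, move to (4,6). |black|=5
Step 5: on BLACK (4,6): turn L to S, flip to white, move to (5,6). |black|=4
Step 6: on WHITE (5,6): turn R to W, flip to black, move to (5,5). |black|=5
Step 7: on WHITE (5,5): turn R to N, flip to black, move to (4,5). |black|=6
Step 8: on WHITE (4,5): turn R to E, flip to black, move to (4,6). |black|=7
Step 9: on WHITE (4,6): turn R to S, flip to black, move to (5,6). |black|=8
Step 10: on BLACK (5,6): turn L to E, flip to white, move to (5,7). |black|=7
Step 11: on WHITE (5,7): turn R to S, flip to black, move to (6,7). |black|=8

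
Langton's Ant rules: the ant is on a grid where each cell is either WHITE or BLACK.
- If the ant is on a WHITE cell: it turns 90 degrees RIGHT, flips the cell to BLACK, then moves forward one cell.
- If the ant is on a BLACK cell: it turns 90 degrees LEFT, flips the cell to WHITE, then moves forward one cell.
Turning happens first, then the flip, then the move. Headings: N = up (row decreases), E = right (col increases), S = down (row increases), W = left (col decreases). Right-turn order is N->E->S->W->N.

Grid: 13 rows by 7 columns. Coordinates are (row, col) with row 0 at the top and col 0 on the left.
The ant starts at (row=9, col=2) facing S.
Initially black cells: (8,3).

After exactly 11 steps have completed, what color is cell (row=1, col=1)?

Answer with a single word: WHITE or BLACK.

Answer: WHITE

Derivation:
Step 1: on WHITE (9,2): turn R to W, flip to black, move to (9,1). |black|=2
Step 2: on WHITE (9,1): turn R to N, flip to black, move to (8,1). |black|=3
Step 3: on WHITE (8,1): turn R to E, flip to black, move to (8,2). |black|=4
Step 4: on WHITE (8,2): turn R to S, flip to black, move to (9,2). |black|=5
Step 5: on BLACK (9,2): turn L to E, flip to white, move to (9,3). |black|=4
Step 6: on WHITE (9,3): turn R to S, flip to black, move to (10,3). |black|=5
Step 7: on WHITE (10,3): turn R to W, flip to black, move to (10,2). |black|=6
Step 8: on WHITE (10,2): turn R to N, flip to black, move to (9,2). |black|=7
Step 9: on WHITE (9,2): turn R to E, flip to black, move to (9,3). |black|=8
Step 10: on BLACK (9,3): turn L to N, flip to white, move to (8,3). |black|=7
Step 11: on BLACK (8,3): turn L to W, flip to white, move to (8,2). |black|=6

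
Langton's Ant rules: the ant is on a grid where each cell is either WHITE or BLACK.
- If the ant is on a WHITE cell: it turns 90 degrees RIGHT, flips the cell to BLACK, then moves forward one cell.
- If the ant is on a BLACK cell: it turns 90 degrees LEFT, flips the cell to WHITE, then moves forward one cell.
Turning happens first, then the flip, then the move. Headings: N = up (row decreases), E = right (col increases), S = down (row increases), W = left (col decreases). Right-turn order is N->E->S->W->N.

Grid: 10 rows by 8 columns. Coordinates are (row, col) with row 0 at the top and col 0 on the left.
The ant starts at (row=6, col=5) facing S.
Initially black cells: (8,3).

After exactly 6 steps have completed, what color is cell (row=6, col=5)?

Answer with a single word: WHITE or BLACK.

Answer: WHITE

Derivation:
Step 1: on WHITE (6,5): turn R to W, flip to black, move to (6,4). |black|=2
Step 2: on WHITE (6,4): turn R to N, flip to black, move to (5,4). |black|=3
Step 3: on WHITE (5,4): turn R to E, flip to black, move to (5,5). |black|=4
Step 4: on WHITE (5,5): turn R to S, flip to black, move to (6,5). |black|=5
Step 5: on BLACK (6,5): turn L to E, flip to white, move to (6,6). |black|=4
Step 6: on WHITE (6,6): turn R to S, flip to black, move to (7,6). |black|=5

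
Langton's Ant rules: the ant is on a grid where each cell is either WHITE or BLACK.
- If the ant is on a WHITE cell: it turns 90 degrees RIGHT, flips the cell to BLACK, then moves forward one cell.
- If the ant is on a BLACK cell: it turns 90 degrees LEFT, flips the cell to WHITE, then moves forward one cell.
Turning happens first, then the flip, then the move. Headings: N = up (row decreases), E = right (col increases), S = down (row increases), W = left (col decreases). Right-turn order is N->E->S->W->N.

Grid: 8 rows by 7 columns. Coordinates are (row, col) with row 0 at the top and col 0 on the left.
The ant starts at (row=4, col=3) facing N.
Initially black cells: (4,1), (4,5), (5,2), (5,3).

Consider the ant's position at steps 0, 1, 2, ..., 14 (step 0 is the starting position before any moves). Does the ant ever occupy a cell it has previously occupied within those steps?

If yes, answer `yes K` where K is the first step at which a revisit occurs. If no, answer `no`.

Answer: yes 12

Derivation:
Step 1: on WHITE (4,3): turn R to E, flip to black, move to (4,4). |black|=5 — new cell
Step 2: on WHITE (4,4): turn R to S, flip to black, move to (5,4). |black|=6 — new cell
Step 3: on WHITE (5,4): turn R to W, flip to black, move to (5,3). |black|=7 — new cell
Step 4: on BLACK (5,3): turn L to S, flip to white, move to (6,3). |black|=6 — new cell
Step 5: on WHITE (6,3): turn R to W, flip to black, move to (6,2). |black|=7 — new cell
Step 6: on WHITE (6,2): turn R to N, flip to black, move to (5,2). |black|=8 — new cell
Step 7: on BLACK (5,2): turn L to W, flip to white, move to (5,1). |black|=7 — new cell
Step 8: on WHITE (5,1): turn R to N, flip to black, move to (4,1). |black|=8 — new cell
Step 9: on BLACK (4,1): turn L to W, flip to white, move to (4,0). |black|=7 — new cell
Step 10: on WHITE (4,0): turn R to N, flip to black, move to (3,0). |black|=8 — new cell
Step 11: on WHITE (3,0): turn R to E, flip to black, move to (3,1). |black|=9 — new cell
Step 12: on WHITE (3,1): turn R to S, flip to black, move to (4,1). |black|=10 — REVISIT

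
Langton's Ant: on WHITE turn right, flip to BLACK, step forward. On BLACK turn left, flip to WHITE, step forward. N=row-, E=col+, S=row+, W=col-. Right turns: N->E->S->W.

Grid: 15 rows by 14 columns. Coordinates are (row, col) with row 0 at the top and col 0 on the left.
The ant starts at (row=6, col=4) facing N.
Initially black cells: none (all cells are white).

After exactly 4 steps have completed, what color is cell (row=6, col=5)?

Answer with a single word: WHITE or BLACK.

Answer: BLACK

Derivation:
Step 1: on WHITE (6,4): turn R to E, flip to black, move to (6,5). |black|=1
Step 2: on WHITE (6,5): turn R to S, flip to black, move to (7,5). |black|=2
Step 3: on WHITE (7,5): turn R to W, flip to black, move to (7,4). |black|=3
Step 4: on WHITE (7,4): turn R to N, flip to black, move to (6,4). |black|=4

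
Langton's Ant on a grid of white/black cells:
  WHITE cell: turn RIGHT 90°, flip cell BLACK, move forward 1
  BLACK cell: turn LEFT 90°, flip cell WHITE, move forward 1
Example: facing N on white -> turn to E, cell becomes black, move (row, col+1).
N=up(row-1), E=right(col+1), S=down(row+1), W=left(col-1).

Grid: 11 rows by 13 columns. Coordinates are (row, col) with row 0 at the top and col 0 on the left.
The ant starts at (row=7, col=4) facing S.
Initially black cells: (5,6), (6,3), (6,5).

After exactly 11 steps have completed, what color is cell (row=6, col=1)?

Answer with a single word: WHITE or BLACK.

Answer: BLACK

Derivation:
Step 1: on WHITE (7,4): turn R to W, flip to black, move to (7,3). |black|=4
Step 2: on WHITE (7,3): turn R to N, flip to black, move to (6,3). |black|=5
Step 3: on BLACK (6,3): turn L to W, flip to white, move to (6,2). |black|=4
Step 4: on WHITE (6,2): turn R to N, flip to black, move to (5,2). |black|=5
Step 5: on WHITE (5,2): turn R to E, flip to black, move to (5,3). |black|=6
Step 6: on WHITE (5,3): turn R to S, flip to black, move to (6,3). |black|=7
Step 7: on WHITE (6,3): turn R to W, flip to black, move to (6,2). |black|=8
Step 8: on BLACK (6,2): turn L to S, flip to white, move to (7,2). |black|=7
Step 9: on WHITE (7,2): turn R to W, flip to black, move to (7,1). |black|=8
Step 10: on WHITE (7,1): turn R to N, flip to black, move to (6,1). |black|=9
Step 11: on WHITE (6,1): turn R to E, flip to black, move to (6,2). |black|=10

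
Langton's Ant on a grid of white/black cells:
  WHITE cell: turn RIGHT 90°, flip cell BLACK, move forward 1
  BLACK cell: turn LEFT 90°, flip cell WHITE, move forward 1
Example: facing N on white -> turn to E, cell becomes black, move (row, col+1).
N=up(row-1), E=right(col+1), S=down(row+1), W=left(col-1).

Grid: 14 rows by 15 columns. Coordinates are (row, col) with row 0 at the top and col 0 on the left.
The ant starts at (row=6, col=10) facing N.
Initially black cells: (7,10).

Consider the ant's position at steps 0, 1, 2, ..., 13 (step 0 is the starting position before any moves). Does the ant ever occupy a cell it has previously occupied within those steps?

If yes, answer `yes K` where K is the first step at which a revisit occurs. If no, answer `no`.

Answer: yes 7

Derivation:
Step 1: on WHITE (6,10): turn R to E, flip to black, move to (6,11). |black|=2 — new cell
Step 2: on WHITE (6,11): turn R to S, flip to black, move to (7,11). |black|=3 — new cell
Step 3: on WHITE (7,11): turn R to W, flip to black, move to (7,10). |black|=4 — new cell
Step 4: on BLACK (7,10): turn L to S, flip to white, move to (8,10). |black|=3 — new cell
Step 5: on WHITE (8,10): turn R to W, flip to black, move to (8,9). |black|=4 — new cell
Step 6: on WHITE (8,9): turn R to N, flip to black, move to (7,9). |black|=5 — new cell
Step 7: on WHITE (7,9): turn R to E, flip to black, move to (7,10). |black|=6 — REVISIT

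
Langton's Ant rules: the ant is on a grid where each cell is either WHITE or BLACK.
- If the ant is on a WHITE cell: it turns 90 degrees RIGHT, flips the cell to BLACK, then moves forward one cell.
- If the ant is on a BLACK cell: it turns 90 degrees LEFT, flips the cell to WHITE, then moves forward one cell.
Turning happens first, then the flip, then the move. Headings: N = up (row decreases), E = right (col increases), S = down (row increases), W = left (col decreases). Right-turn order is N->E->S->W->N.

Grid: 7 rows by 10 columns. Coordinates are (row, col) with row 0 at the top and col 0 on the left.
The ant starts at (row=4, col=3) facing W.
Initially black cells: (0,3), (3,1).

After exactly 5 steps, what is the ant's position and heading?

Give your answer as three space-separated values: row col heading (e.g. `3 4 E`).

Answer: 5 3 S

Derivation:
Step 1: on WHITE (4,3): turn R to N, flip to black, move to (3,3). |black|=3
Step 2: on WHITE (3,3): turn R to E, flip to black, move to (3,4). |black|=4
Step 3: on WHITE (3,4): turn R to S, flip to black, move to (4,4). |black|=5
Step 4: on WHITE (4,4): turn R to W, flip to black, move to (4,3). |black|=6
Step 5: on BLACK (4,3): turn L to S, flip to white, move to (5,3). |black|=5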